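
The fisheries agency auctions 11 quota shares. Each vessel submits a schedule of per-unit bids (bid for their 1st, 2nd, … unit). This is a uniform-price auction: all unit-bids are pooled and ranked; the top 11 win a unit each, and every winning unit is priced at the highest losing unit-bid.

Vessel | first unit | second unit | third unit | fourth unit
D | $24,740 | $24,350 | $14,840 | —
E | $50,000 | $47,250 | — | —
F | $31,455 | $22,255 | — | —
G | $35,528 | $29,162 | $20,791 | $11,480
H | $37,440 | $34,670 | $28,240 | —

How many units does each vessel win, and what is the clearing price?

All unit-bids, highest first — top 11: 50,000 (E-1), 47,250 (E-2), 37,440 (H-1), 35,528 (G-1), 34,670 (H-2), 31,455 (F-1), 29,162 (G-2), 28,240 (H-3), 24,740 (D-1), 24,350 (D-2), 22,255 (F-2)
Highest rejected unit-bid = $20,791.
Allocation: D 2, E 2, F 2, G 2, H 3.

D 2, E 2, F 2, G 2, H 3; clearing price $20,791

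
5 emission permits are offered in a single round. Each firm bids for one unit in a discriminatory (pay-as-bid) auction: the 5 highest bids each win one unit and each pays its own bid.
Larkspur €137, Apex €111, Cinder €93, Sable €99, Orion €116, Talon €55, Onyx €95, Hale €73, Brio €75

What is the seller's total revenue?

Total revenue: €558

Sorting: 137 (Larkspur), 116 (Orion), 111 (Apex), 99 (Sable), 95 (Onyx), 93 (Cinder), 75 (Brio), …
Winners (5 units): Larkspur, Orion, Apex, Sable, Onyx.
Total revenue = 137 + 116 + 111 + 99 + 95 = €558.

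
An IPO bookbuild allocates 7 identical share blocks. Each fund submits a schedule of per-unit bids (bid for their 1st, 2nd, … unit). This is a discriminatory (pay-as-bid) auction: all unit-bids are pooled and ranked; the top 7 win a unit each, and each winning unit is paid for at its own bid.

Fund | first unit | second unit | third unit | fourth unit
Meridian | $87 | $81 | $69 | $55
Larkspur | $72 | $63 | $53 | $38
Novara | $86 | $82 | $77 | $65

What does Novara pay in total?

Novara pays $245

All unit-bids, highest first — top 7: 87 (Meridian-1), 86 (Novara-1), 82 (Novara-2), 81 (Meridian-2), 77 (Novara-3), 72 (Larkspur-1), 69 (Meridian-3)
Next rejected bid: $65 (not a price — pay-as-bid).
Novara's winning unit-bids: 86 + 82 + 77 = $245.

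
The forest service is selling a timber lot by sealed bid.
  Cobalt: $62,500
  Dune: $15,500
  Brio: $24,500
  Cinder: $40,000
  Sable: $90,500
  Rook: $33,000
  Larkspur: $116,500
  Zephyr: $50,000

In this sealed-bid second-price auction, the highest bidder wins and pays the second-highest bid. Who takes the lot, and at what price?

Sealed-bid second-price auction: the highest bidder wins and pays the second-highest bid.
Bids in order: 116,500 (Larkspur) > 90,500 (Sable) > 62,500 (Cobalt) > 50,000 (Zephyr) > 40,000 (Cinder) > 33,000 (Rook) > …
Second-price: Larkspur pays Sable's bid of $90,500.

Larkspur pays $90,500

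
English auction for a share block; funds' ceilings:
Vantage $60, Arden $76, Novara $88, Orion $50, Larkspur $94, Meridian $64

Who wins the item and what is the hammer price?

Limits in order: 94 (Larkspur) > 88 (Novara) > 76 (Arden) > 64 (Meridian) > 60 (Vantage) > 50 (Orion)
Novara is the last rival to drop out, at $88; Larkspur remains and wins at that price.

Larkspur wins at $88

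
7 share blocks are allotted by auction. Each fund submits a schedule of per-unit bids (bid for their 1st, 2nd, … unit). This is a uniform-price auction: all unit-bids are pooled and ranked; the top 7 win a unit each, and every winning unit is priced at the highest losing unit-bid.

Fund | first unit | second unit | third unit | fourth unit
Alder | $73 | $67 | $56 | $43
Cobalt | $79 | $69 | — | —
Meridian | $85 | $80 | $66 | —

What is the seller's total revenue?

Pooled unit-bids ranked (top 7): 85 (Meridian-1), 80 (Meridian-2), 79 (Cobalt-1), 73 (Alder-1), 69 (Cobalt-2), 67 (Alder-2), 66 (Meridian-3)
Highest rejected unit-bid = $56.
Allocation: Alder 2, Cobalt 2, Meridian 3. Every unit priced at $56.
Revenue = 7 × 56 = $392.

Total revenue: $392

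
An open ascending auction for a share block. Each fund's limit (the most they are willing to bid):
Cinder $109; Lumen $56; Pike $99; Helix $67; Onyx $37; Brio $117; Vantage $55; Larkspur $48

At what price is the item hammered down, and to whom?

Brio wins at $109

Limits ranked: 117 (Brio) > 109 (Cinder) > 99 (Pike) > 67 (Helix) > 56 (Lumen) > 55 (Vantage) > …
Bidding ends when Cinder exits at $109; Brio takes it.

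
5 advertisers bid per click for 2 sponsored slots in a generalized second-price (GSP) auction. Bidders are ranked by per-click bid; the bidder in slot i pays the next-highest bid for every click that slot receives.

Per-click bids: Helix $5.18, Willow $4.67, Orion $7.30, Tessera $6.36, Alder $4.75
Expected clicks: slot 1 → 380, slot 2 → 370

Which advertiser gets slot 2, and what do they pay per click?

Tessera; $5.18 per click

Per-click bids in order: $7.30 (Orion) > $6.36 (Tessera) > $5.18 (Helix) > …
Slot 2 goes to the second-ranked bidder, Tessera, who pays the next bid down: $5.18/click.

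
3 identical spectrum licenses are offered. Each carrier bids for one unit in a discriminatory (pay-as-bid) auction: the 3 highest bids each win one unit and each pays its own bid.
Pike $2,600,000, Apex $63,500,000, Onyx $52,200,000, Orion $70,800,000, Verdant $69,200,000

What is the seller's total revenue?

Bids ranked high→low: 70,800,000 (Orion), 69,200,000 (Verdant), 63,500,000 (Apex), 52,200,000 (Onyx), 2,600,000 (Pike)
The 3 highest are Orion, Verdant, Apex.
Total revenue = 70,800,000 + 69,200,000 + 63,500,000 = $203,500,000.

Total revenue: $203,500,000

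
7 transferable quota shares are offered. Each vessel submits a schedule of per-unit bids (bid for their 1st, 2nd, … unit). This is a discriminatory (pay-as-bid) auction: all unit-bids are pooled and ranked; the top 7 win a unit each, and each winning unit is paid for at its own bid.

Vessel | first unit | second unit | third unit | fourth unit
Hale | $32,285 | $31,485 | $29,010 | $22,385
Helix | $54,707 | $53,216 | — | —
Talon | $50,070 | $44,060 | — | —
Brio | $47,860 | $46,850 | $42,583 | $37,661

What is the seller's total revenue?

Total revenue: $339,346

All unit-bids, highest first — top 7: 54,707 (Helix-1), 53,216 (Helix-2), 50,070 (Talon-1), 47,860 (Brio-1), 46,850 (Brio-2), 44,060 (Talon-2), 42,583 (Brio-3)
Next rejected bid: $37,661 (not a price — pay-as-bid).
Each winning unit pays its own bid.
Revenue = 54,707 + 53,216 + 50,070 + 47,860 + 46,850 + 44,060 + 42,583 = $339,346.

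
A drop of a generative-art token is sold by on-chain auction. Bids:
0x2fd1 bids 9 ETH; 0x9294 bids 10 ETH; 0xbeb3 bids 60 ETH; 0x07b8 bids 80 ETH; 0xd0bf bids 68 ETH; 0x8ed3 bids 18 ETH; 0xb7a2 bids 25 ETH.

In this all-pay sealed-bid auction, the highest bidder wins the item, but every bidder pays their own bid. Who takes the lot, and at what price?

Bids in order: 80 (0x07b8) > 68 (0xd0bf) > 60 (0xbeb3) > 25 (0xb7a2) > 18 (0x8ed3) > 10 (0x9294) > …
0x07b8 wins with the top bid; all bids are sunk regardless.

0x07b8 pays 80 ETH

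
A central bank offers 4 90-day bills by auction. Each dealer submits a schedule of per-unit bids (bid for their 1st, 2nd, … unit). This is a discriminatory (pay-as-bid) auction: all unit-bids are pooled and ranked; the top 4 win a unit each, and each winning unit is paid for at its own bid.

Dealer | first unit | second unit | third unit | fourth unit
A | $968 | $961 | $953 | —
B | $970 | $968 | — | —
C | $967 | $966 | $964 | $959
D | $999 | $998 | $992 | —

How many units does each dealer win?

B 1, D 3

All unit-bids, highest first — top 4: 999 (D-1), 998 (D-2), 992 (D-3), 970 (B-1)
Next rejected bid: $968 (not a price — pay-as-bid).
Allocation: B 1, D 3.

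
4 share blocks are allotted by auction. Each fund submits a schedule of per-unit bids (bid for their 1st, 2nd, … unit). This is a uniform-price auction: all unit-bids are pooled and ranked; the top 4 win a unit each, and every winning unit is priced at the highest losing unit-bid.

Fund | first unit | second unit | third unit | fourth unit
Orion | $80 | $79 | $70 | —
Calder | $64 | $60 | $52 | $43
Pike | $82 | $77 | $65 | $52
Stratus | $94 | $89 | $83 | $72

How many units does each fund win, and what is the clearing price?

Pike 1, Stratus 3; clearing price $80

Pooled unit-bids ranked (top 4): 94 (Stratus-1), 89 (Stratus-2), 83 (Stratus-3), 82 (Pike-1)
First bid not allocated: $80.
Allocation: Pike 1, Stratus 3.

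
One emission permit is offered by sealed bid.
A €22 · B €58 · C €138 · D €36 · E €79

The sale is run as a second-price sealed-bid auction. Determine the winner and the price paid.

Bids in order: 138 (C) > 79 (E) > 58 (B) > 36 (D) > 22 (A)
C wins with the highest bid; price is set by the runner-up at €79.

C pays €79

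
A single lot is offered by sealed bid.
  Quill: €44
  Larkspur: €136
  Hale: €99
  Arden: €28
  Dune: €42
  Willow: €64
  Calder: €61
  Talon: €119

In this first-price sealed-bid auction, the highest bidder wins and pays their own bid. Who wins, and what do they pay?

Larkspur pays €136

Bids ranked: 136 (Larkspur) > 119 (Talon) > 99 (Hale) > 64 (Willow) > 61 (Calder) > 44 (Quill) > …
Larkspur is highest → pays own bid, €136.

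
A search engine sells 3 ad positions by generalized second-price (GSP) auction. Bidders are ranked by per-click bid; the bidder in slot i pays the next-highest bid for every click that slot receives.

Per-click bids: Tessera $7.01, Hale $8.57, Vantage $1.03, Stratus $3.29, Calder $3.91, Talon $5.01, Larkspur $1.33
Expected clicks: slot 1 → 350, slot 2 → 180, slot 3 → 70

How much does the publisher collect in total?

Total revenue: $3629.00

Ranked by bid: $8.57 (Hale) > $7.01 (Tessera) > $5.01 (Talon) > $3.91 (Calder) > …
Slot 1: Hale pays $7.01 × 350 = $2453.50
Slot 2: Tessera pays $5.01 × 180 = $901.80
Slot 3: Talon pays $3.91 × 70 = $273.70
Total = $3629.00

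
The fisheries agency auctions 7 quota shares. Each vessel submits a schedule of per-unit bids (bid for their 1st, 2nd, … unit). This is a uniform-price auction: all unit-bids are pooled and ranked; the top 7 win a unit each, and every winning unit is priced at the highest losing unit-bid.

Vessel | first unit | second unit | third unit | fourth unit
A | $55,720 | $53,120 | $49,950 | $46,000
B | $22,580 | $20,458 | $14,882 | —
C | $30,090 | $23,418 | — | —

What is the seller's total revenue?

Merging the schedules and taking the best 7: 55,720 (A-1), 53,120 (A-2), 49,950 (A-3), 46,000 (A-4), 30,090 (C-1), 23,418 (C-2), 22,580 (B-1)
First bid not allocated: $20,458.
Allocation: A 4, B 1, C 2. Every unit priced at $20,458.
Revenue = 7 × 20,458 = $143,206.

Total revenue: $143,206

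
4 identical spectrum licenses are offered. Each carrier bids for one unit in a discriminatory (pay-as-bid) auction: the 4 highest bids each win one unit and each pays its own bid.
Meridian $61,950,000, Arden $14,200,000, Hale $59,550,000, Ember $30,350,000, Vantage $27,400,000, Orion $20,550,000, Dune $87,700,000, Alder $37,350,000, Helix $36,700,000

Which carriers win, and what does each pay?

Dune $87,700,000, Meridian $61,950,000, Hale $59,550,000, Alder $37,350,000

Bids ranked high→low: 87,700,000 (Dune), 61,950,000 (Meridian), 59,550,000 (Hale), 37,350,000 (Alder), 36,700,000 (Helix), 30,350,000 (Ember), …
Winners (4 units): Dune, Meridian, Hale, Alder.
Each winner pays its own bid: Dune $87,700,000, Meridian $61,950,000, Hale $59,550,000, Alder $37,350,000.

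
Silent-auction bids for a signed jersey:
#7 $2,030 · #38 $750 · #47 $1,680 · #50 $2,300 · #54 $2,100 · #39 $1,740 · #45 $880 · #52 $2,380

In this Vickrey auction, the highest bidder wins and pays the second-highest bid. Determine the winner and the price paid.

#52 pays $2,300

Vickrey auction: the highest bidder wins and pays the second-highest bid.
Sorting bids: 2,380 (#52) > 2,300 (#50) > 2,100 (#54) > 2,030 (#7) > 1,740 (#39) > 1,680 (#47) > …
#52 is highest; pays the second-highest bid, $2,300.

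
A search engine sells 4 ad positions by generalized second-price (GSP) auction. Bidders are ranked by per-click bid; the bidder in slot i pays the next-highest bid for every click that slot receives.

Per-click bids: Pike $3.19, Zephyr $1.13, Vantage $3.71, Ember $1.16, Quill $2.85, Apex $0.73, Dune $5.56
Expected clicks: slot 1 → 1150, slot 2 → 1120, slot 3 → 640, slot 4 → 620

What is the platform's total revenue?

Per-click bids in order: $5.56 (Dune) > $3.71 (Vantage) > $3.19 (Pike) > $2.85 (Quill) > $1.16 (Ember) > …
Slot 1: Dune pays $3.71 × 1150 = $4266.50
Slot 2: Vantage pays $3.19 × 1120 = $3572.80
Slot 3: Pike pays $2.85 × 640 = $1824.00
Slot 4: Quill pays $1.16 × 620 = $719.20
Total = $10382.50

Total revenue: $10382.50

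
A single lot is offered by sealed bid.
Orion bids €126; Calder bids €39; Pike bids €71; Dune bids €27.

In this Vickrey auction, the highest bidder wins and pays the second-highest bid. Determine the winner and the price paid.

Orion pays €71

Bids in order: 126 (Orion) > 71 (Pike) > 39 (Calder) > 27 (Dune)
Orion wins with the highest bid; price is set by the runner-up at €71.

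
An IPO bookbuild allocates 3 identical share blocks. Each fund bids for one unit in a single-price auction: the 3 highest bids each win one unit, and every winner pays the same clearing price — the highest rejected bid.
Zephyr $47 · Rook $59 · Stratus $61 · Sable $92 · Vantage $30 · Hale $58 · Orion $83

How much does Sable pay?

Sorting: 92 (Sable), 83 (Orion), 61 (Stratus), 59 (Rook), 58 (Hale), …
Top 3: Sable, Orion, Stratus.
First losing bid is Rook's $59, which sets the uniform price.
Sable wins → pays $59.

Sable pays $59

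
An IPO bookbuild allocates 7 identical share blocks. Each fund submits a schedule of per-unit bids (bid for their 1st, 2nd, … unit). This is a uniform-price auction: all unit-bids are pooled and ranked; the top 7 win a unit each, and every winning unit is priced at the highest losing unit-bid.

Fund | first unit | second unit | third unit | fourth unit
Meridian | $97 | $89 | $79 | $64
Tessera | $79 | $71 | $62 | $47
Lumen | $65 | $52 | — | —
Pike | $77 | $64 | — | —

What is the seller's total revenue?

Merging the schedules and taking the best 7: 97 (Meridian-1), 89 (Meridian-2), 79 (Meridian-3), 79 (Tessera-1), 77 (Pike-1), 71 (Tessera-2), 65 (Lumen-1)
Highest rejected unit-bid = $64.
Allocation: Lumen 1, Meridian 3, Pike 1, Tessera 2. Every unit priced at $64.
Revenue = 7 × 64 = $448.

Total revenue: $448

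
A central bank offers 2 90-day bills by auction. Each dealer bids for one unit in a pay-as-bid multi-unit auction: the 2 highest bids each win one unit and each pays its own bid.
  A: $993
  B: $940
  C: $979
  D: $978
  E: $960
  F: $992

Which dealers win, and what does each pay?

Ordering the bids: 993 (A), 992 (F), 979 (C), 978 (D), …
The 2 highest are A, F.
Each winner pays its own bid: A $993, F $992.

A $993, F $992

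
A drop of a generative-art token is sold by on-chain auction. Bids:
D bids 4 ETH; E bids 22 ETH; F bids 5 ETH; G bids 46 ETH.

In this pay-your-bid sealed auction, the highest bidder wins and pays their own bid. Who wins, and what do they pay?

G pays 46 ETH

Bids in order: 46 (G) > 22 (E) > 5 (F) > 4 (D)
G is highest → pays own bid, 46 ETH.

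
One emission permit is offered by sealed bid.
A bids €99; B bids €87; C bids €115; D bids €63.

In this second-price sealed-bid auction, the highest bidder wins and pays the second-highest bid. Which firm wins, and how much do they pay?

Sorting bids: 115 (C) > 99 (A) > 87 (B) > 63 (D)
Second-price: C pays A's bid of €99.

C pays €99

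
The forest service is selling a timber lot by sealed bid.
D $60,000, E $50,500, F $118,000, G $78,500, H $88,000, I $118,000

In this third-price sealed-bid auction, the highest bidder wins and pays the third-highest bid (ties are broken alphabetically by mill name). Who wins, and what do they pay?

F pays $88,000

Bids in order: 118,000 (F) > 118,000 (I) > 88,000 (H) > 78,500 (G) > 60,000 (D) > 50,500 (E)
Tie at $118,000 → F wins by tie-break.
F wins; payment is bid #3 in the ranking = $88,000.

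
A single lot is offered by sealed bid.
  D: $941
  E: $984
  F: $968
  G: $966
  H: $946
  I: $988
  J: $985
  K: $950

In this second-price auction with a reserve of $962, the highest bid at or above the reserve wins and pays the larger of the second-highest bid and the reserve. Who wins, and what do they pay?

Bids ranked: 988 (I) > 985 (J) > 984 (E) > 968 (F) > 966 (G) > 950 (K) > …
I has the top bid at or above the reserve ($988).
max(second-highest $985, reserve $962) = $985; the reserve does not bind.

I pays $985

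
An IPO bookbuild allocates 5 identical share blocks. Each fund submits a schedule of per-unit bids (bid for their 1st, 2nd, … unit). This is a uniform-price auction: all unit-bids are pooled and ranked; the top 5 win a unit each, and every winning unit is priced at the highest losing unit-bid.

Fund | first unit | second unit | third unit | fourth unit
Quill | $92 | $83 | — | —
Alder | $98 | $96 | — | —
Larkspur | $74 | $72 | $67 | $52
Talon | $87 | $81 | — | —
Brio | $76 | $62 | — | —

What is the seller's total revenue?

Merging the schedules and taking the best 5: 98 (Alder-1), 96 (Alder-2), 92 (Quill-1), 87 (Talon-1), 83 (Quill-2)
The (k+1)-th unit-bid is $81.
Allocation: Alder 2, Quill 2, Talon 1. Every unit priced at $81.
Revenue = 5 × 81 = $405.

Total revenue: $405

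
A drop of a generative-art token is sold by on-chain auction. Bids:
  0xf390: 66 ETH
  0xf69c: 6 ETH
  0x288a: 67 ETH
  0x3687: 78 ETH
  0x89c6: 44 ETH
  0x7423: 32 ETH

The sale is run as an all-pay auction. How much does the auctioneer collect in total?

Total revenue: 293 ETH

All-pay auction: the highest bidder wins the item, but every bidder pays their own bid.
Bids in order: 78 (0x3687) > 67 (0x288a) > 66 (0xf390) > 44 (0x89c6) > 32 (0x7423) > 6 (0xf69c)
Every bidder forfeits their bid regardless of winning.
Revenue = 66 + 6 + 67 + 78 + 44 + 32 = 293 ETH.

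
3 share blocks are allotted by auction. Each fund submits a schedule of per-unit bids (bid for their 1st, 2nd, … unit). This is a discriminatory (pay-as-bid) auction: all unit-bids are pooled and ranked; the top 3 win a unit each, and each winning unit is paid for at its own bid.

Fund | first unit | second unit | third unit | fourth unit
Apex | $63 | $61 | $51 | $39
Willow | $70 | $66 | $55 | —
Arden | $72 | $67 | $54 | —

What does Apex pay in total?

Merging the schedules and taking the best 3: 72 (Arden-1), 70 (Willow-1), 67 (Arden-2)
Next rejected bid: $66 (not a price — pay-as-bid).
Apex wins no units.

Apex pays $0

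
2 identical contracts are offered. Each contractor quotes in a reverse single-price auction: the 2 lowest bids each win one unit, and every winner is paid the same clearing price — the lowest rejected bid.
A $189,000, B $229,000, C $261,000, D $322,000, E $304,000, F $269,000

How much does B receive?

B is paid $261,000

Bids ranked low→high: 189,000 (A), 229,000 (B), 261,000 (C), 269,000 (F), …
Lowest 2: A, B.
Lowest unsuccessful bid: $261,000 → clearing price.
B wins → is paid $261,000.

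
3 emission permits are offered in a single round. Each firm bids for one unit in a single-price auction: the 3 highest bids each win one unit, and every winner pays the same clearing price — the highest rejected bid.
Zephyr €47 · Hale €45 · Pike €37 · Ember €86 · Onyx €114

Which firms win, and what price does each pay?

Sorting: 114 (Onyx), 86 (Ember), 47 (Zephyr), 45 (Hale), 37 (Pike)
Top 3: Onyx, Ember, Zephyr.
Clearing price = highest rejected bid = €45.

Onyx, Ember, Zephyr; each pays €45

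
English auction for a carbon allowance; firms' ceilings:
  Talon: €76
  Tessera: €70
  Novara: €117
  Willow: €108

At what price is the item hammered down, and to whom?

Rule: the price rises until one bidder remains; the winner pays the price at which the last rival dropped out.
Sorting limits: 117 (Novara) > 108 (Willow) > 76 (Talon) > 70 (Tessera)
Bidding ends when Willow exits at €108; Novara takes it.

Novara wins at €108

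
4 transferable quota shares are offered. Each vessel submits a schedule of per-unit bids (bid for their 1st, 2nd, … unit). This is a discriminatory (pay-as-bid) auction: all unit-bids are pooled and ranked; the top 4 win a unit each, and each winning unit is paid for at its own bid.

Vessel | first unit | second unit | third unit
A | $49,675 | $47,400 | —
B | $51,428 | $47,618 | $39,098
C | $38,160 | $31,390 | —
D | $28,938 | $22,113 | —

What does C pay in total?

Pooled unit-bids ranked (top 4): 51,428 (B-1), 49,675 (A-1), 47,618 (B-2), 47,400 (A-2)
Next rejected bid: $39,098 (not a price — pay-as-bid).
C wins no units.

C pays $0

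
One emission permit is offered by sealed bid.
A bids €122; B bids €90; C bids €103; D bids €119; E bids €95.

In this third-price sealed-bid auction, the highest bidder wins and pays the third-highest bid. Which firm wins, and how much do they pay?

Bids ranked: 122 (A) > 119 (D) > 103 (C) > 95 (E) > 90 (B)
A is highest; pays the third-highest bid, €103.

A pays €103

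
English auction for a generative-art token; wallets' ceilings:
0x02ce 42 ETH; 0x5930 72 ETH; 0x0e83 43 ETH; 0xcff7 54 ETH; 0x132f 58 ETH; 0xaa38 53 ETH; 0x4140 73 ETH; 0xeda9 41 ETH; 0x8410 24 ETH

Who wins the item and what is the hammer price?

0x4140 wins at 72 ETH

Sorting limits: 73 (0x4140) > 72 (0x5930) > 58 (0x132f) > 54 (0xcff7) > 53 (0xaa38) > 43 (0x0e83) > …
Bidding ends when 0x5930 exits at 72 ETH; 0x4140 takes it.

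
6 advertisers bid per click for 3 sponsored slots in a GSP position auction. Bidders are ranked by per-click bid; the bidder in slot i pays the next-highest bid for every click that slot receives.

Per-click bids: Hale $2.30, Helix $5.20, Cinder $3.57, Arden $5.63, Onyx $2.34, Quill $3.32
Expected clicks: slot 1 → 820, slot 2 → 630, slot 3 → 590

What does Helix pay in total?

Helix pays $2249.10

Sorting advertisers: $5.63 (Arden) > $5.20 (Helix) > $3.57 (Cinder) > $3.32 (Quill) > …
Helix holds slot 2 → pays next bid $3.57 × 630 clicks = $2249.10.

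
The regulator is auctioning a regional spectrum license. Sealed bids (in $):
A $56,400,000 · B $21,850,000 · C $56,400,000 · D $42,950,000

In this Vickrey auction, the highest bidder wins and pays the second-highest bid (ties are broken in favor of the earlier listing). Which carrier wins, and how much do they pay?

Sorting bids: 56,400,000 (A) > 56,400,000 (C) > 42,950,000 (D) > 21,850,000 (B)
A and C tie at $56,400,000; tie-break gives it to A.
Second-price: A pays C's bid of $56,400,000.

A pays $56,400,000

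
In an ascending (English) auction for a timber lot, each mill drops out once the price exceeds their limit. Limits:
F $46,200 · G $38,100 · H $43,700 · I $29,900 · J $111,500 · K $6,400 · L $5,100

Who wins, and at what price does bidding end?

Limits ranked: 111,500 (J) > 46,200 (F) > 43,700 (H) > 38,100 (G) > 29,900 (I) > 6,400 (K) > …
Once the price passes $46,200, only J is left; the hammer falls at F's limit of $46,200.

J wins at $46,200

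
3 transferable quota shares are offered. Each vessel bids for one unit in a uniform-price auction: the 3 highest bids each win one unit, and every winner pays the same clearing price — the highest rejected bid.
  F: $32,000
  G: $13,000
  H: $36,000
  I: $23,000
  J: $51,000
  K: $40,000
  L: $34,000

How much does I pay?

Sorting: 51,000 (J), 40,000 (K), 36,000 (H), 34,000 (L), 32,000 (F), …
Top 3: J, K, H.
Clearing price = highest rejected bid = $34,000.
I does not win → pays $0.

I pays $0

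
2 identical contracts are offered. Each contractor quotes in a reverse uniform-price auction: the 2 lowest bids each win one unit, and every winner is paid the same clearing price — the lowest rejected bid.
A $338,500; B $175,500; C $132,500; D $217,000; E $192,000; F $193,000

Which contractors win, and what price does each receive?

Sorting: 132,500 (C), 175,500 (B), 192,000 (E), 193,000 (F), …
Winners (2 units): C, B.
Clearing price = lowest rejected bid = $192,000.

C, B; each is paid $192,000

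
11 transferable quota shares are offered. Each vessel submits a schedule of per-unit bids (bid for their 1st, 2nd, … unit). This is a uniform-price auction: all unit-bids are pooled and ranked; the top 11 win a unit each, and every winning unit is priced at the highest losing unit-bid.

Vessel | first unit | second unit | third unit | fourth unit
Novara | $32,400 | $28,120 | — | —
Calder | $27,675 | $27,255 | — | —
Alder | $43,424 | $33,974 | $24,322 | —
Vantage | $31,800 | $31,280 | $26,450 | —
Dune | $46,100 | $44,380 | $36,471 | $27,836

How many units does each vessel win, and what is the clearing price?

Alder 2, Calder 1, Dune 4, Novara 2, Vantage 2; clearing price $27,255

All unit-bids, highest first — top 11: 46,100 (Dune-1), 44,380 (Dune-2), 43,424 (Alder-1), 36,471 (Dune-3), 33,974 (Alder-2), 32,400 (Novara-1), 31,800 (Vantage-1), 31,280 (Vantage-2), 28,120 (Novara-2), 27,836 (Dune-4), 27,675 (Calder-1)
The (k+1)-th unit-bid is $27,255.
Allocation: Alder 2, Calder 1, Dune 4, Novara 2, Vantage 2.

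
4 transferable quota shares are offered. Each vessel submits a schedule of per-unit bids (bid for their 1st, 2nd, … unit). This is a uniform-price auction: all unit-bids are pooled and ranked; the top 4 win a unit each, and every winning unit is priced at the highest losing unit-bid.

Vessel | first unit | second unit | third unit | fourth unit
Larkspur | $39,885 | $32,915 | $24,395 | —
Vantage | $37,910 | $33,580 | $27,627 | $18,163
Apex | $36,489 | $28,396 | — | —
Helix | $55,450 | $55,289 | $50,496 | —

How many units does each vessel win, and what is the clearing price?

Merging the schedules and taking the best 4: 55,450 (Helix-1), 55,289 (Helix-2), 50,496 (Helix-3), 39,885 (Larkspur-1)
First bid not allocated: $37,910.
Allocation: Helix 3, Larkspur 1.

Helix 3, Larkspur 1; clearing price $37,910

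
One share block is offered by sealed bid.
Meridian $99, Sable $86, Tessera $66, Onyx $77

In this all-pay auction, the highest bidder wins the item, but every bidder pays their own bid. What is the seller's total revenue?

Sorting bids: 99 (Meridian) > 86 (Sable) > 77 (Onyx) > 66 (Tessera)
Meridian wins with the top bid; all bids are sunk regardless.
Every bidder forfeits their bid regardless of winning.
Revenue = 99 + 86 + 66 + 77 = $328.

Total revenue: $328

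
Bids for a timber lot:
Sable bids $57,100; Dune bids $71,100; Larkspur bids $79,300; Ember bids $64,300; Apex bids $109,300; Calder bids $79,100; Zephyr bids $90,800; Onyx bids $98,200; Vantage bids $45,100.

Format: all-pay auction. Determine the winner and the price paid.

Apex pays $109,300

Sorting bids: 109,300 (Apex) > 98,200 (Onyx) > 90,800 (Zephyr) > 79,300 (Larkspur) > 79,100 (Calder) > 71,100 (Dune) > …
Apex is highest and takes the item; every bidder forfeits their bid.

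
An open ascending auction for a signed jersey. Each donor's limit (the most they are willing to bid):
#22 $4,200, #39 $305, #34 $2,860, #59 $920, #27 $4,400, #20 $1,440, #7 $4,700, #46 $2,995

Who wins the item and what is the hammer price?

#7 wins at $4,400

Open ascending-bid auction: the price rises until one bidder remains; the winner pays the price at which the last rival dropped out.
Sorting limits: 4,700 (#7) > 4,400 (#27) > 4,200 (#22) > 2,995 (#46) > 2,860 (#34) > 1,440 (#20) > …
Once the price passes $4,400, only #7 is left; the hammer falls at #27's limit of $4,400.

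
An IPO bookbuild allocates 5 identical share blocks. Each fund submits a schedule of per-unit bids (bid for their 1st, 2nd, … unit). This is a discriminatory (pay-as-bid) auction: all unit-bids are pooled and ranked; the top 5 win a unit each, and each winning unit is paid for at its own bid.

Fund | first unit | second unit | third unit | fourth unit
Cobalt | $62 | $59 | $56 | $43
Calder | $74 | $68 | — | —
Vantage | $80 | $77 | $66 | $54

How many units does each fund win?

Calder 2, Vantage 3

All unit-bids, highest first — top 5: 80 (Vantage-1), 77 (Vantage-2), 74 (Calder-1), 68 (Calder-2), 66 (Vantage-3)
Next rejected bid: $62 (not a price — pay-as-bid).
Allocation: Calder 2, Vantage 3.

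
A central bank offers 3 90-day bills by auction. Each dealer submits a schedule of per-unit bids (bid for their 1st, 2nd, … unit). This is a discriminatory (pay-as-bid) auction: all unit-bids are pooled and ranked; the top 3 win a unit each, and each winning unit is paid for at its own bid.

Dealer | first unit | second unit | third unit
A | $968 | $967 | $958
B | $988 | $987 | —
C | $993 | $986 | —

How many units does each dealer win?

B 2, C 1

All unit-bids, highest first — top 3: 993 (C-1), 988 (B-1), 987 (B-2)
Next rejected bid: $986 (not a price — pay-as-bid).
Allocation: B 2, C 1.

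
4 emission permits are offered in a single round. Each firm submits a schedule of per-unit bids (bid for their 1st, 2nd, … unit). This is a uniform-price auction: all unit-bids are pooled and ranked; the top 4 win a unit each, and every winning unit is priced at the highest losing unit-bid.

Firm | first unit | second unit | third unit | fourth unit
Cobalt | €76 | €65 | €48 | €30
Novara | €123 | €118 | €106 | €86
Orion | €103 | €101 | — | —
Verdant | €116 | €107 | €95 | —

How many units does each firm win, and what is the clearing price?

Novara 2, Verdant 2; clearing price €106

Pooled unit-bids ranked (top 4): 123 (Novara-1), 118 (Novara-2), 116 (Verdant-1), 107 (Verdant-2)
The (k+1)-th unit-bid is €106.
Allocation: Novara 2, Verdant 2.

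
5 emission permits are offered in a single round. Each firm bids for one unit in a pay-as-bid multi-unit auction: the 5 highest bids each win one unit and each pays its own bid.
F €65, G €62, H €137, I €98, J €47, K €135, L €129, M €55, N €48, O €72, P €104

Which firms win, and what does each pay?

Sorting: 137 (H), 135 (K), 129 (L), 104 (P), 98 (I), 72 (O), 65 (F), …
Winners (5 units): H, K, L, P, I.
Each winner pays its own bid: H €137, K €135, L €129, P €104, I €98.

H €137, K €135, L €129, P €104, I €98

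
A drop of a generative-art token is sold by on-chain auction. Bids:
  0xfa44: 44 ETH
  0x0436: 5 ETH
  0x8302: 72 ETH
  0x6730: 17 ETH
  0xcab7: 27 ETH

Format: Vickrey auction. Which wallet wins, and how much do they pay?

Rule: the highest bidder wins and pays the second-highest bid.
Bids ranked: 72 (0x8302) > 44 (0xfa44) > 27 (0xcab7) > 17 (0x6730) > 5 (0x0436)
0x8302 is highest; pays the second-highest bid, 44 ETH.

0x8302 pays 44 ETH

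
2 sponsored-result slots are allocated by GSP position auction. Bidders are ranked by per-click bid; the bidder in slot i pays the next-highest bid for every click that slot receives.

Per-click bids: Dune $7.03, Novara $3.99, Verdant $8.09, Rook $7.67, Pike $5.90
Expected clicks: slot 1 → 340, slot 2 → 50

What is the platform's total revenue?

Sorting advertisers: $8.09 (Verdant) > $7.67 (Rook) > $7.03 (Dune) > …
Slot 1: Verdant pays $7.67 × 340 = $2607.80
Slot 2: Rook pays $7.03 × 50 = $351.50
Total = $2959.30

Total revenue: $2959.30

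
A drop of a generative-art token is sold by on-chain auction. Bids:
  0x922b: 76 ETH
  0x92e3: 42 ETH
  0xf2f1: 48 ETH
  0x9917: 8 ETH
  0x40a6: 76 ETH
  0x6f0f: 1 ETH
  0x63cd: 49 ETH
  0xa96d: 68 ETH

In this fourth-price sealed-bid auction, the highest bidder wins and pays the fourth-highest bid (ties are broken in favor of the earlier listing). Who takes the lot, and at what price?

0x922b pays 49 ETH

Bids ranked: 76 (0x922b) > 76 (0x40a6) > 68 (0xa96d) > 49 (0x63cd) > 48 (0xf2f1) > 42 (0x92e3) > …
Tie at 76 ETH → 0x922b wins by tie-break.
0x922b wins; payment is bid #4 in the ranking = 49 ETH.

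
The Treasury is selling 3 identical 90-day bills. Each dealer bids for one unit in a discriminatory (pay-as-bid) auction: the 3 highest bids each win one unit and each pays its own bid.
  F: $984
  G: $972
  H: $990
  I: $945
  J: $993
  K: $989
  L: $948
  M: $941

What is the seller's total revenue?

Bids ranked high→low: 993 (J), 990 (H), 989 (K), 984 (F), 972 (G), …
The 3 highest are J, H, K.
Total revenue = 993 + 990 + 989 = $2,972.

Total revenue: $2,972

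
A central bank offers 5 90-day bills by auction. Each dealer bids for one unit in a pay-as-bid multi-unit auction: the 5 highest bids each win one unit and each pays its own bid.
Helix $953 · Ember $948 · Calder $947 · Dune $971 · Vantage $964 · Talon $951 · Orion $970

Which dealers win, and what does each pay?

Sorting: 971 (Dune), 970 (Orion), 964 (Vantage), 953 (Helix), 951 (Talon), 948 (Ember), 947 (Calder)
The 5 highest are Dune, Orion, Vantage, Helix, Talon.
Each winner pays its own bid: Dune $971, Orion $970, Vantage $964, Helix $953, Talon $951.

Dune $971, Orion $970, Vantage $964, Helix $953, Talon $951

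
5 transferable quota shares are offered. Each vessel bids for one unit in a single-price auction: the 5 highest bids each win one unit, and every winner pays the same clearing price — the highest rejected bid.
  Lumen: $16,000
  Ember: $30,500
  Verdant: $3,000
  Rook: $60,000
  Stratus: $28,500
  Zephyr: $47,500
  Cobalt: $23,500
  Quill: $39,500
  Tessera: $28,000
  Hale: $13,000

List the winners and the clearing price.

Sorting: 60,000 (Rook), 47,500 (Zephyr), 39,500 (Quill), 30,500 (Ember), 28,500 (Stratus), 28,000 (Tessera), 23,500 (Cobalt), …
Winners (5 units): Rook, Zephyr, Quill, Ember, Stratus.
First losing bid is Tessera's $28,000, which sets the uniform price.

Rook, Zephyr, Quill, Ember, Stratus; each pays $28,000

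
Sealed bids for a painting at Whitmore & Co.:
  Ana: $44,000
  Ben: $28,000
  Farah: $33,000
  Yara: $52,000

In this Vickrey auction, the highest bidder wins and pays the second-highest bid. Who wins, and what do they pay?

Rule: the highest bidder wins and pays the second-highest bid.
Bids in order: 52,000 (Yara) > 44,000 (Ana) > 33,000 (Farah) > 28,000 (Ben)
Second-price: Yara pays Ana's bid of $44,000.

Yara pays $44,000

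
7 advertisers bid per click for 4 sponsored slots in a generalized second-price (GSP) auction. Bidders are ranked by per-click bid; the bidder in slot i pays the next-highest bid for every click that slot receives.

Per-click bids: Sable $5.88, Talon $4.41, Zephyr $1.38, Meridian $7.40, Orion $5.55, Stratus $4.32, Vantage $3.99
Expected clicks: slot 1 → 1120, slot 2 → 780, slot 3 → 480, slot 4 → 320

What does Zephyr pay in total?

Zephyr pays $0.00

Per-click bids in order: $7.40 (Meridian) > $5.88 (Sable) > $5.55 (Orion) > $4.41 (Talon) > $4.32 (Stratus) > …
Zephyr ranks below slot 4 → no slot, pays nothing.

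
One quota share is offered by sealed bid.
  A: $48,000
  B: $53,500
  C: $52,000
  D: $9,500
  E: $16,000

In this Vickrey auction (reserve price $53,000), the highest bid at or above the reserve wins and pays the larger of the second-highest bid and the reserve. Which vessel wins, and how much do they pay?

B pays $53,000

Rule: the highest bid at or above the reserve wins and pays the larger of the second-highest bid and the reserve.
Bids ranked: 53,500 (B) > 52,000 (C) > 48,000 (A) > 16,000 (E) > 9,500 (D)
Highest eligible bid: B at $53,500.
Second-highest bid $52,000 is below the reserve $53,000, so the reserve binds → payment $53,000.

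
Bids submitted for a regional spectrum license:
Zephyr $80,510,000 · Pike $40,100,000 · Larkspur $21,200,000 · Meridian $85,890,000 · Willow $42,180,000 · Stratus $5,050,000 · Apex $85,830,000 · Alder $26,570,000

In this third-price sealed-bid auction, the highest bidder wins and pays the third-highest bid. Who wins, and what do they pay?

Sorting bids: 85,890,000 (Meridian) > 85,830,000 (Apex) > 80,510,000 (Zephyr) > 42,180,000 (Willow) > 40,100,000 (Pike) > 26,570,000 (Alder) > …
Meridian wins; payment is bid #3 in the ranking = $80,510,000.

Meridian pays $80,510,000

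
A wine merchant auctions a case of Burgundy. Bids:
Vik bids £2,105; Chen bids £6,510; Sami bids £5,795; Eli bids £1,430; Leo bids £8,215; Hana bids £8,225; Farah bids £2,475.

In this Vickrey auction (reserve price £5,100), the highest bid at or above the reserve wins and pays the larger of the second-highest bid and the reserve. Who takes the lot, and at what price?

Hana pays £8,215

Bids ranked: 8,225 (Hana) > 8,215 (Leo) > 6,510 (Chen) > 5,795 (Sami) > 2,475 (Farah) > 2,105 (Vik) > …
Highest eligible bid: Hana at £8,225.
max(second-highest £8,215, reserve £5,100) = £8,215; the reserve does not bind.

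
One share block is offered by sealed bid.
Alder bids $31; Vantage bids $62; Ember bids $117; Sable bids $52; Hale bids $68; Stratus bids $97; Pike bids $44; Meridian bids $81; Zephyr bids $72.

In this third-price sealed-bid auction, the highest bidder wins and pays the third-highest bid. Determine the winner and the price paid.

Ember pays $81

Third-price sealed-bid auction: the highest bidder wins and pays the third-highest bid.
Bids in order: 117 (Ember) > 97 (Stratus) > 81 (Meridian) > 72 (Zephyr) > 68 (Hale) > 62 (Vantage) > …
Ember wins; payment is bid #3 in the ranking = $81.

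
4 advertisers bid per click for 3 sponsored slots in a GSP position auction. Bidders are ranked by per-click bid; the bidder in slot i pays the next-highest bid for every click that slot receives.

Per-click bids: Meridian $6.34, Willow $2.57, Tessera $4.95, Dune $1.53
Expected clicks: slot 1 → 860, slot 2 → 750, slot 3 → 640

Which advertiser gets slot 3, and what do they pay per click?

Willow; $1.53 per click

Sorting advertisers: $6.34 (Meridian) > $4.95 (Tessera) > $2.57 (Willow) > $1.53 (Dune)
Slot 3 goes to the third-ranked bidder, Willow, who pays the next bid down: $1.53/click.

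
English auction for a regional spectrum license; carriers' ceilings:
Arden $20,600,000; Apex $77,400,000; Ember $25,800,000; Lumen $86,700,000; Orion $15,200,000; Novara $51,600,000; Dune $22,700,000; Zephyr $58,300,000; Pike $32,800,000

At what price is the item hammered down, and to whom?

Rule: the price rises until one bidder remains; the winner pays the price at which the last rival dropped out.
Sorting limits: 86,700,000 (Lumen) > 77,400,000 (Apex) > 58,300,000 (Zephyr) > 51,600,000 (Novara) > 32,800,000 (Pike) > 25,800,000 (Ember) > …
Apex is the last rival to drop out, at $77,400,000; Lumen remains and wins at that price.

Lumen wins at $77,400,000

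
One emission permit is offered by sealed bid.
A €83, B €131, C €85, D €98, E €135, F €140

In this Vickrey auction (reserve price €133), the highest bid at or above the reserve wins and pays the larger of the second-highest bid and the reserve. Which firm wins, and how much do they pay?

F pays €135

Rule: the highest bid at or above the reserve wins and pays the larger of the second-highest bid and the reserve.
Bids ranked: 140 (F) > 135 (E) > 131 (B) > 98 (D) > 85 (C) > 83 (A)
Highest eligible bid: F at €140.
max(second-highest €135, reserve €133) = €135; the reserve does not bind.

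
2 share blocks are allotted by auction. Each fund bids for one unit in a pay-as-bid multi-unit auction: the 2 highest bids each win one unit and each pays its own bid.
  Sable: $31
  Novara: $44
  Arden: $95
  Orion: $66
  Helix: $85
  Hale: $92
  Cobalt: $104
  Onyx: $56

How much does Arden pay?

Arden pays $95

Bids ranked high→low: 104 (Cobalt), 95 (Arden), 92 (Hale), 85 (Helix), …
Top 2: Cobalt, Arden.
Arden wins → own bid $95.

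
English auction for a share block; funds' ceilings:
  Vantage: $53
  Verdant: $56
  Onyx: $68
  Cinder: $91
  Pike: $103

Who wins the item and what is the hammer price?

Limits ranked: 103 (Pike) > 91 (Cinder) > 68 (Onyx) > 56 (Verdant) > 53 (Vantage)
Cinder is the last rival to drop out, at $91; Pike remains and wins at that price.

Pike wins at $91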